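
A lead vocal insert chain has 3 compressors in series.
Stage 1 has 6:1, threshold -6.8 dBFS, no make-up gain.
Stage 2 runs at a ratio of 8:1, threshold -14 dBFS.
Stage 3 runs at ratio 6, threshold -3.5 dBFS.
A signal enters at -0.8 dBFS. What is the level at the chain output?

-12.975 dBFS

Stage 1: 6 dB above -6.8 dBFS, reduced 6:1 to 1 dB above → -5.8 dBFS.
Stage 2: overshoot 8.2 dB → 8.2/8 = 1.025 dB → -12.975 dBFS.
Stage 3: below threshold (-12.975 ≤ -3.5); passes unchanged; output -12.975 dBFS.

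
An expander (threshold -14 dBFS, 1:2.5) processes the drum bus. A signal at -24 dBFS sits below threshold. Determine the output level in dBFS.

-39 dBFS

The input is 10 dB below the -14 dBFS threshold.
A 1:2.5 expander multiplies undershoot by 2.5: 10 × 2.5 = 25 dB below threshold.
Output = -14 − 25 = -39 dBFS.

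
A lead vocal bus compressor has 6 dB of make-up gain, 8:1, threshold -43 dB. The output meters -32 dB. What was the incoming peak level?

-3 dB

Before make-up, the level was -32 − 6 = -38 dB.
That's 5 dB above the -43 dB threshold.
Input overshoot = R × output overshoot = 40 dB → input = -43 + 40 = -3 dB.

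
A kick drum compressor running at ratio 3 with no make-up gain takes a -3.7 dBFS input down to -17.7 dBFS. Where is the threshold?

-24.7 dBFS

Gain reduction = -3.7 − (-17.7) = 14 dB; output overshoot = GR / (R − 1) = 14 / 2 = 7 dB.
Threshold = output − output overshoot = -17.7 − 7 = -24.7 dBFS.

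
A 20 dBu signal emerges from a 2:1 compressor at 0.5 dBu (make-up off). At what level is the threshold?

-19 dBu

Let T be the threshold. Output overshoot = (input overshoot)/R, so 0.5 − T = (20 − T)/2.
2·(0.5 − T) = 20 − T → 1·T = 1 − 20 = -19.
T = -19/1 = -19 dBu.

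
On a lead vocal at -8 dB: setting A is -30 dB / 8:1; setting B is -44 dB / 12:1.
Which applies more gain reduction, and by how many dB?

B, by 13.75 dB

A: GR = 22 − 22/8 = 19.25 dB.
B: GR = 36 − 36/12 = 33 dB.
B reduces 13.75 dB more.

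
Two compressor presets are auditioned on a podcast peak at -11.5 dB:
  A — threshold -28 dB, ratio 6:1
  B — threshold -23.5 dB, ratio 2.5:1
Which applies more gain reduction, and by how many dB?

A, by 6.55 dB

A: overshoot 16.5 dB → output overshoot 2.75 dB → GR 13.75 dB.
B: overshoot 12 dB → output overshoot 4.8 dB → GR 7.2 dB.
A applies 6.55 dB more gain reduction.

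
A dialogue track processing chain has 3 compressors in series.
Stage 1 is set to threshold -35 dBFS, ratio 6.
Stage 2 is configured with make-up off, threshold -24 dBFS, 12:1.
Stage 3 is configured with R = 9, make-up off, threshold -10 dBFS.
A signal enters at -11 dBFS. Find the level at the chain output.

Stage 1: -11 dBFS is 24 dB over -35 dBFS; at 6:1 that becomes 4 dB over, giving -31 dBFS.
Stage 2: -31 dBFS ≤ -24 dBFS, so stage 2 doesn't engage; output -31 dBFS.
Stage 3: -31 dBFS is at or below the -10 dBFS threshold — no compression; output -31 dBFS.

-31 dBFS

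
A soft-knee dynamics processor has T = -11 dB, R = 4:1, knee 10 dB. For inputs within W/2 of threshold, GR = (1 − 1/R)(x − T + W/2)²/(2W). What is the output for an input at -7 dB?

-10.0375 dB

x − T + W/2 = -7 − (-11) + 5 = 9.
GR = (1 − 1/4) × 9² / 20 = 0.75 × 81 / 20 = 3.0375 dB.
Output = -7 − 3.0375 = -10.0375 dB.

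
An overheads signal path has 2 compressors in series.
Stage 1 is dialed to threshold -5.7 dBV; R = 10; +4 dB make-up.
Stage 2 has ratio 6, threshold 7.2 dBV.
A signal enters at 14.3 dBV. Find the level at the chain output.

Stage 1: overshoot 20 dB → 20/10 = 2 dB → -3.7 dBV; +4 dB make-up → 0.3 dBV.
Stage 2: below threshold (0.3 ≤ 7.2); passes unchanged; output 0.3 dBV.

0.3 dBV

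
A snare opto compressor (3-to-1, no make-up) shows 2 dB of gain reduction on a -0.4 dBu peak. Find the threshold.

-3.4 dBu

Gain reduction = -0.4 − (-2.4) = 2 dB; output overshoot = GR / (R − 1) = 2 / 2 = 1 dB.
Threshold = output − output overshoot = -2.4 − 1 = -3.4 dBu.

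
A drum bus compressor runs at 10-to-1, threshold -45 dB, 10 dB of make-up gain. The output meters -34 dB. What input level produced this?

Before make-up, the level was -34 − 10 = -44 dB.
Post-compression overshoot = -44 − (-45) = 1 dB.
Before 10:1 compression the overshoot was 1 × 10 = 10 dB, so input = -45 + 10 = -35 dB.

-35 dB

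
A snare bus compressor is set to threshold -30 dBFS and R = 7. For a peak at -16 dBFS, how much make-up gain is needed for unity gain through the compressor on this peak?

The peak compresses to -30 + 14/7 = -28 dBFS.
To reach -16 dBFS requires -16 − (-28) = 12 dB of make-up.

12 dB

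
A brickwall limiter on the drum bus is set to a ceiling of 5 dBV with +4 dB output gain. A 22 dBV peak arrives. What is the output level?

9 dBV

At ∞:1, everything above 5 dBV is held at the ceiling.
Output gain then adds 4 dB: 5 + 4 = 9 dBV.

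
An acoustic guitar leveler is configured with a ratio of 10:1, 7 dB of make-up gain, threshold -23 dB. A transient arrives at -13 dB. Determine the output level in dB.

-15 dB

The input is 10 dB above the -23 dB threshold.
The 10 dB excess becomes 1 dB after 10:1 reduction.
So the level is -23 + 1 = -22 dB; make-up adds 7 dB, giving -15 dB.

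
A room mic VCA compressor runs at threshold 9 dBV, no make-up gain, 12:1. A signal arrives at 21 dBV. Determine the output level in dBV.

10 dBV

The input is 12 dB above the 9 dBV threshold.
At 12:1 the overshoot is divided by 12, leaving 1 dB above threshold.
That puts the output at 10 dBV.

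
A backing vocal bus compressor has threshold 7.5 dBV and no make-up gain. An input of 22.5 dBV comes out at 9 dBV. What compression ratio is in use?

10:1

Input overshoot = 22.5 − 7.5 = 15 dB; output overshoot = 9 − 7.5 = 1.5 dB.
Ratio = 15 / 1.5 = 10.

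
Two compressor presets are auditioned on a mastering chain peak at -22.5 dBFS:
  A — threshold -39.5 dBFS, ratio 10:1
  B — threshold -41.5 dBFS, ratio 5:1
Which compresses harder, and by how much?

A, by 0.1 dB

A: GR = 17 − 17/10 = 15.3 dB.
B: GR = 19 − 19/5 = 15.2 dB.
Difference: 0.1 dB in favour of A.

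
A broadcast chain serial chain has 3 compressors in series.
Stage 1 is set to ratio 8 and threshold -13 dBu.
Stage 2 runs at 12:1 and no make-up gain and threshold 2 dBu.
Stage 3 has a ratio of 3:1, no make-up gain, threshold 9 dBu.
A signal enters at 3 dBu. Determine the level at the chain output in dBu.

Stage 1: 16 dB above -13 dBu, reduced 8:1 to 2 dB above → -11 dBu.
Stage 2: below threshold (-11 ≤ 2); passes unchanged; output -11 dBu.
Stage 3: -11 dBu ≤ 9 dBu, so stage 3 doesn't engage; output -11 dBu.

-11 dBu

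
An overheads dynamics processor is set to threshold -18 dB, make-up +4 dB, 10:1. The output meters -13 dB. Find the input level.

Stripping the +4 dB make-up gives -17 dB at the gain stage.
That's 1 dB above the -18 dB threshold.
Input overshoot = R × output overshoot = 10 dB → input = -18 + 10 = -8 dB.

-8 dB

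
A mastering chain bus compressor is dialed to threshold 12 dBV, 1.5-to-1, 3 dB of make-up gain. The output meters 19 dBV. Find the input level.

Before make-up, the level was 19 − 3 = 16 dBV.
That's 4 dB above the 12 dBV threshold.
Undo the ratio: input overshoot = 4 × 1.5 = 6 dB, giving input = 18 dBV.

18 dBV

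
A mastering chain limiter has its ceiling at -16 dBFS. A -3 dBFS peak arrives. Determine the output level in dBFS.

A brickwall limiter is an ∞:1 compressor: any input above the ceiling is clamped to -16 dBFS.

-16 dBFS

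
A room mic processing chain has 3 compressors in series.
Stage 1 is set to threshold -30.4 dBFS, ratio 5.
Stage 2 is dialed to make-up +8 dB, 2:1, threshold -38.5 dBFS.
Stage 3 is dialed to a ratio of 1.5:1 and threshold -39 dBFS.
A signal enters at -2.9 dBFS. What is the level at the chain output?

-28.8 dBFS

Stage 1: 27.5 dB above -30.4 dBFS, reduced 5:1 to 5.5 dB above → -24.9 dBFS.
Stage 2: -24.9 dBFS is 13.6 dB over -38.5 dBFS; at 2:1 that becomes 6.8 dB over, giving -31.7 dBFS; +8 dB make-up → -23.7 dBFS.
Stage 3: overshoot 15.3 dB → 15.3/1.5 = 10.2 dB → -28.8 dBFS.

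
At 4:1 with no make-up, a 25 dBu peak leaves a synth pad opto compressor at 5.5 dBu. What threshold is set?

Let T be the threshold. Output overshoot = (input overshoot)/R, so 5.5 − T = (25 − T)/4.
4·(5.5 − T) = 25 − T → 3·T = 22 − 25 = -3.
T = -3/3 = -1 dBu.

-1 dBu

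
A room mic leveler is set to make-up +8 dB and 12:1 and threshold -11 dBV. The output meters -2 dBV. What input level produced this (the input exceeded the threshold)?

Stripping the +8 dB make-up gives -10 dBV at the gain stage.
The compressed level sits -10 − (-11) = 1 dB over threshold.
Before 12:1 compression the overshoot was 1 × 12 = 12 dB, so input = -11 + 12 = 1 dBV.

1 dBV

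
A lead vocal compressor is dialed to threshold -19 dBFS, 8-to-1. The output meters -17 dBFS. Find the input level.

-3 dBFS

That's 2 dB above the -19 dBFS threshold.
Undo the ratio: input overshoot = 2 × 8 = 16 dB, giving input = -3 dBFS.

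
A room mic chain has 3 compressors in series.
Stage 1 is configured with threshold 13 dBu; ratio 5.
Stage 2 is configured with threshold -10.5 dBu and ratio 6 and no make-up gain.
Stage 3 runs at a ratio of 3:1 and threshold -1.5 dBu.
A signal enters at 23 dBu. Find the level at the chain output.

-6.25 dBu

Stage 1: 23 dBu is 10 dB over 13 dBu; at 5:1 that becomes 2 dB over, giving 15 dBu.
Stage 2: 15 dBu is 25.5 dB over -10.5 dBu; at 6:1 that becomes 4.25 dB over, giving -6.25 dBu.
Stage 3: -6.25 dBu is at or below the -1.5 dBu threshold — no compression; output -6.25 dBu.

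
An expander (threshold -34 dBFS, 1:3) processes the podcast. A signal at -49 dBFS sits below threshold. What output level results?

The input is 15 dB below the -34 dBFS threshold.
A 1:3 expander multiplies undershoot by 3: 15 × 3 = 45 dB below threshold.
Output = -34 − 45 = -79 dBFS.

-79 dBFS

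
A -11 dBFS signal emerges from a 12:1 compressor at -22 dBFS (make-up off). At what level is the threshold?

-23 dBFS

Gain reduction = -11 − (-22) = 11 dB; output overshoot = GR / (R − 1) = 11 / 11 = 1 dB.
Threshold = output − output overshoot = -22 − 1 = -23 dBFS.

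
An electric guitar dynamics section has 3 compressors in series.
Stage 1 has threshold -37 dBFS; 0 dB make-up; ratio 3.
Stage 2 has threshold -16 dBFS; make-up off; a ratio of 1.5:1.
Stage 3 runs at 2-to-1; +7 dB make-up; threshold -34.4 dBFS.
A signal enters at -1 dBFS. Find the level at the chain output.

Stage 1: 36 dB above -37 dBFS, reduced 3:1 to 12 dB above → -25 dBFS.
Stage 2: -25 dBFS ≤ -16 dBFS, so stage 2 doesn't engage; output -25 dBFS.
Stage 3: overshoot 9.4 dB → 9.4/2 = 4.7 dB → -29.7 dBFS; +7 dB make-up → -22.7 dBFS.

-22.7 dBFS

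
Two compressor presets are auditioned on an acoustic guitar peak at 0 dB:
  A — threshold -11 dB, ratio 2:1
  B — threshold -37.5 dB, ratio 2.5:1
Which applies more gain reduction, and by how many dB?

A: overshoot 11 dB → output overshoot 5.5 dB → GR 5.5 dB.
B: overshoot 37.5 dB → output overshoot 15 dB → GR 22.5 dB.
B applies 17 dB more gain reduction.

B, by 17 dB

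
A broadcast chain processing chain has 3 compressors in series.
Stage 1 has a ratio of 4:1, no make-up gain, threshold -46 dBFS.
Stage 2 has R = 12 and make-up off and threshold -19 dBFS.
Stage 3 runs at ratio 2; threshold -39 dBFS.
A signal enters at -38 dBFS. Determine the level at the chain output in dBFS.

Stage 1: -38 dBFS is 8 dB over -46 dBFS; at 4:1 that becomes 2 dB over, giving -44 dBFS.
Stage 2: -44 dBFS is at or below the -19 dBFS threshold — no compression; output -44 dBFS.
Stage 3: below threshold (-44 ≤ -39); passes unchanged; output -44 dBFS.

-44 dBFS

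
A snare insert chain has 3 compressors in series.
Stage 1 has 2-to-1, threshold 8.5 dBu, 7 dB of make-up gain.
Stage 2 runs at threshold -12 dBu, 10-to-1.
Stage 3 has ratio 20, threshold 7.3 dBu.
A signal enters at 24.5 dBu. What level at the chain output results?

Stage 1: 16 dB above 8.5 dBu, reduced 2:1 to 8 dB above → 16.5 dBu; +7 dB make-up → 23.5 dBu.
Stage 2: 23.5 dBu is 35.5 dB over -12 dBu; at 10:1 that becomes 3.55 dB over, giving -8.45 dBu.
Stage 3: below threshold (-8.45 ≤ 7.3); passes unchanged; output -8.45 dBu.

-8.45 dBu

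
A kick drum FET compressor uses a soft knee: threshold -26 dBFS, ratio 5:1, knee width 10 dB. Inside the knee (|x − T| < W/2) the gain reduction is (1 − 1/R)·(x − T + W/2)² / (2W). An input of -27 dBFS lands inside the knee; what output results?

-27.64 dBFS

x − T + W/2 = -27 − (-26) + 5 = 4.
GR = (1 − 1/5) × 4² / 20 = 0.8 × 16 / 20 = 0.64 dB.
Output = -27 − 0.64 = -27.64 dBFS.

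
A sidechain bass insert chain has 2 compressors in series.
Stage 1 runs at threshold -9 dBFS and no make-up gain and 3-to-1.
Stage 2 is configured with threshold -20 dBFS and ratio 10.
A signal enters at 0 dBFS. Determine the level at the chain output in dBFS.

Stage 1: 0 dBFS is 9 dB over -9 dBFS; at 3:1 that becomes 3 dB over, giving -6 dBFS.
Stage 2: 14 dB above -20 dBFS, reduced 10:1 to 1.4 dB above → -18.6 dBFS.

-18.6 dBFS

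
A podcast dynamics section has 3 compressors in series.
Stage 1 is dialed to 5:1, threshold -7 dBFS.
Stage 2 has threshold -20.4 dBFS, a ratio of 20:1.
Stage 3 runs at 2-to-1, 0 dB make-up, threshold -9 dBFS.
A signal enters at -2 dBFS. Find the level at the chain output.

-19.68 dBFS

Stage 1: -2 dBFS is 5 dB over -7 dBFS; at 5:1 that becomes 1 dB over, giving -6 dBFS.
Stage 2: 14.4 dB above -20.4 dBFS, reduced 20:1 to 0.72 dB above → -19.68 dBFS.
Stage 3: -19.68 dBFS ≤ -9 dBFS, so stage 3 doesn't engage; output -19.68 dBFS.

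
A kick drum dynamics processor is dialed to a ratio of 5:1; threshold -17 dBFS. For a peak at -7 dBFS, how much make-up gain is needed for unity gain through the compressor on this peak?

Without make-up, output = threshold + overshoot/5 = -17 + 2 = -15 dBFS.
Gap to target: 8 dB.

8 dB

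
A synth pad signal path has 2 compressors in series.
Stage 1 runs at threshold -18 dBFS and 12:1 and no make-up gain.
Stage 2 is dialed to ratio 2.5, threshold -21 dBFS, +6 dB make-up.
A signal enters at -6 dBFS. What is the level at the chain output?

-13.4 dBFS

Stage 1: 12 dB above -18 dBFS, reduced 12:1 to 1 dB above → -17 dBFS.
Stage 2: overshoot 4 dB → 4/2.5 = 1.6 dB → -19.4 dBFS; +6 dB make-up → -13.4 dBFS.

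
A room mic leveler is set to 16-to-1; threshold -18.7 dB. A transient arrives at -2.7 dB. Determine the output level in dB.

-17.7 dB

-2.7 dB sits 16 dB over threshold.
The 16 dB excess becomes 1 dB after 16:1 reduction.
Output = -18.7 + 1 = -17.7 dB.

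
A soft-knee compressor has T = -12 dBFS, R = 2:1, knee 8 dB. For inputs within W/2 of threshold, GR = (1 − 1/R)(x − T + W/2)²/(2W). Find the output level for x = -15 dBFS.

x − T + W/2 = -15 − (-12) + 4 = 1.
GR = (1 − 1/2) × 1² / 16 = 0.5 × 1 / 16 = 0.03125 dB.
Output = -15 − 0.03125 = -15.03125 dBFS.

-15.03125 dBFS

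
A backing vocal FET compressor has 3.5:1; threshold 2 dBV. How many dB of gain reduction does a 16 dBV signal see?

The signal is 14 dB above threshold.
After 3.5:1 compression the overshoot becomes 14/3.5 = 4 dB.
GR = overshoot in − overshoot out = 14 − 4 = 10 dB.

10 dB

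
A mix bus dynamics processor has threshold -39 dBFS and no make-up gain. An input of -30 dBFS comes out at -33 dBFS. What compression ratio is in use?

Input overshoot = -30 − (-39) = 9 dB; output overshoot = -33 − (-39) = 6 dB.
Ratio = 9 / 6 = 1.5.

1.5:1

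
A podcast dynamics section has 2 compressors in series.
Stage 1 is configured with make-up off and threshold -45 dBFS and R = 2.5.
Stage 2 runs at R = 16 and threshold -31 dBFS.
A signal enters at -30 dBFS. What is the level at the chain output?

Stage 1: -30 dBFS is 15 dB over -45 dBFS; at 2.5:1 that becomes 6 dB over, giving -39 dBFS.
Stage 2: -39 dBFS ≤ -31 dBFS, so stage 2 doesn't engage; output -39 dBFS.

-39 dBFS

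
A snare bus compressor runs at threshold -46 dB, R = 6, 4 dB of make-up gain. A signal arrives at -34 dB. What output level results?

The input is 12 dB above the -46 dB threshold.
6:1 compression reduces that to 12/6 = 2 dB over.
So the level is -46 + 2 = -44 dB; make-up adds 4 dB, giving -40 dB.

-40 dB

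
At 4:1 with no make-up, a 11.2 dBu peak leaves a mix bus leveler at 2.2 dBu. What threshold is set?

-0.8 dBu

Let T be the threshold. Output overshoot = (input overshoot)/R, so 2.2 − T = (11.2 − T)/4.
4·(2.2 − T) = 11.2 − T → 3·T = 8.8 − 11.2 = -2.4.
T = -2.4/3 = -0.8 dBu.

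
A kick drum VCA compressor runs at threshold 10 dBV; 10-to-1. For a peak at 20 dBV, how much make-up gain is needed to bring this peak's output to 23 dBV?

Overshoot 10 dB → 10/10 = 1 dB after compression, so the compressed level is 10 + 1 = 11 dBV.
Make-up = target − compressed = 23 − 11 = 12 dB.

12 dB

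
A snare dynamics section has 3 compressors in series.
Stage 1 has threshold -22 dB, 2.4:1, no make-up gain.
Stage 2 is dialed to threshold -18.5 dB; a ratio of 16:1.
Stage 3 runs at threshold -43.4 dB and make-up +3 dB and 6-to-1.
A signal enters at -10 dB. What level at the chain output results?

Stage 1: -10 dB is 12 dB over -22 dB; at 2.4:1 that becomes 5 dB over, giving -17 dB.
Stage 2: overshoot 1.5 dB → 1.5/16 = 0.09375 dB → -18.40625 dB.
Stage 3: -18.40625 dB is 24.99375 dB over -43.4 dB; at 6:1 that becomes 4.165625 dB over, giving -39.234375 dB; +3 dB make-up → -36.234375 dB.

-36.234375 dB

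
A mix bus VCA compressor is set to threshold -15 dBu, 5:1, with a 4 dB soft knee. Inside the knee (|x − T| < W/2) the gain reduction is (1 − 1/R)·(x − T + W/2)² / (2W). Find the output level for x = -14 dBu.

x − T + W/2 = -14 − (-15) + 2 = 3.
GR = (1 − 1/5) × 3² / 8 = 0.8 × 9 / 8 = 0.9 dB.
Output = -14 − 0.9 = -14.9 dBu.

-14.9 dBu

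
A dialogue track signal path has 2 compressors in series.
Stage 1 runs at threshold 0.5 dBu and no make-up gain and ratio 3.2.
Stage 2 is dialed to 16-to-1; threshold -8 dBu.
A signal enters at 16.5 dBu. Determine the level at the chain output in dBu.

Stage 1: overshoot 16 dB → 16/3.2 = 5 dB → 5.5 dBu.
Stage 2: overshoot 13.5 dB → 13.5/16 = 0.84375 dB → -7.15625 dBu.

-7.15625 dBu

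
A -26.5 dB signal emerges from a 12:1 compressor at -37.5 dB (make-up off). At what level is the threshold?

Input is 12 dB above T (since output overshoot × R = input overshoot: (-37.5 − T)·12 = -26.5 − T gives T = -38.5 dB).
Check: -38.5 + (-26.5 − (-38.5))/12 = -38.5 + 1 = -37.5 dB. ✓

-38.5 dB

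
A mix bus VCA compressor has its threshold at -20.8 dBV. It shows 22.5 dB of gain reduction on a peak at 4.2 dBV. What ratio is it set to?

10:1

Input overshoot = 4.2 − (-20.8) = 25 dB.
Output overshoot = 25 − 22.5 = 2.5 dB.
Ratio = input overshoot / output overshoot = 25 / 2.5 = 10.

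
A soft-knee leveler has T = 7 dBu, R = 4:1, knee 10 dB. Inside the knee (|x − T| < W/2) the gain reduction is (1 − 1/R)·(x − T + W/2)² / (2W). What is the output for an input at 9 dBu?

x − T + W/2 = 9 − 7 + 5 = 7.
GR = (1 − 1/4) × 7² / 20 = 0.75 × 49 / 20 = 1.8375 dB.
Output = 9 − 1.8375 = 7.1625 dBu.

7.1625 dBu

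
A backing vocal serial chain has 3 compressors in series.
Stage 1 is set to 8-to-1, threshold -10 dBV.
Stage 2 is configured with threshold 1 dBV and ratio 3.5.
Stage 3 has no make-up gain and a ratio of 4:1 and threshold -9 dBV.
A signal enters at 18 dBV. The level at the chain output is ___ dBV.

Stage 1: 18 dBV is 28 dB over -10 dBV; at 8:1 that becomes 3.5 dB over, giving -6.5 dBV.
Stage 2: -6.5 dBV ≤ 1 dBV, so stage 2 doesn't engage; output -6.5 dBV.
Stage 3: 2.5 dB above -9 dBV, reduced 4:1 to 0.625 dB above → -8.375 dBV.

-8.375 dBV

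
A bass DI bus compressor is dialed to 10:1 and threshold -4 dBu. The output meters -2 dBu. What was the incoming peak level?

That's 2 dB above the -4 dBu threshold.
Before 10:1 compression the overshoot was 2 × 10 = 20 dB, so input = -4 + 20 = 16 dBu.

16 dBu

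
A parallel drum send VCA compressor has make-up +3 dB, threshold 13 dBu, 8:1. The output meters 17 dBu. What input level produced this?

Before make-up, the level was 17 − 3 = 14 dBu.
The compressed level sits 14 − 13 = 1 dB over threshold.
Input overshoot = R × output overshoot = 8 dB → input = 13 + 8 = 21 dBu.

21 dBu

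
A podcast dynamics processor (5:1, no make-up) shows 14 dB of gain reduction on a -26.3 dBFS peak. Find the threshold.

-43.8 dBFS

Let T be the threshold. Output overshoot = (input overshoot)/R, so -40.3 − T = (-26.3 − T)/5.
5·(-40.3 − T) = -26.3 − T → 4·T = -201.5 − (-26.3) = -175.2.
T = -175.2/4 = -43.8 dBFS.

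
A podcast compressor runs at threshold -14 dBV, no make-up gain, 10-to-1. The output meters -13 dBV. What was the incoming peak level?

The compressed level sits -13 − (-14) = 1 dB over threshold.
Input overshoot = R × output overshoot = 10 dB → input = -14 + 10 = -4 dBV.

-4 dBV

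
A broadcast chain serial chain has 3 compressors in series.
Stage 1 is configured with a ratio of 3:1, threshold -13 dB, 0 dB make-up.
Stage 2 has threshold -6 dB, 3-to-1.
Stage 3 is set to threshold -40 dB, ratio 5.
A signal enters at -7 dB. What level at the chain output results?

-34.2 dB

Stage 1: 6 dB above -13 dB, reduced 3:1 to 2 dB above → -11 dB.
Stage 2: -11 dB ≤ -6 dB, so stage 2 doesn't engage; output -11 dB.
Stage 3: overshoot 29 dB → 29/5 = 5.8 dB → -34.2 dB.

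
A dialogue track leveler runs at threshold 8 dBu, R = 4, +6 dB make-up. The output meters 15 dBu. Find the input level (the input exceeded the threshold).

Remove make-up: 15 − 6 = 9 dBu.
Post-compression overshoot = 9 − 8 = 1 dB.
Before 4:1 compression the overshoot was 1 × 4 = 4 dB, so input = 8 + 4 = 12 dBu.

12 dBu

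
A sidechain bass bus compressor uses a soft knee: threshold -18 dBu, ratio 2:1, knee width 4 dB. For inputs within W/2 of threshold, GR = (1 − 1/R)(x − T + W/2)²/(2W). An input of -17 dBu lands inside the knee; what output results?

-17.5625 dBu

x − T + W/2 = -17 − (-18) + 2 = 3.
GR = (1 − 1/2) × 3² / 8 = 0.5 × 9 / 8 = 0.5625 dB.
Output = -17 − 0.5625 = -17.5625 dBu.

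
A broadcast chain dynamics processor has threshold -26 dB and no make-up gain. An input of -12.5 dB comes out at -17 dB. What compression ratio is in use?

Input overshoot = -12.5 − (-26) = 13.5 dB; output overshoot = -17 − (-26) = 9 dB.
Ratio = 13.5 / 9 = 1.5.

1.5:1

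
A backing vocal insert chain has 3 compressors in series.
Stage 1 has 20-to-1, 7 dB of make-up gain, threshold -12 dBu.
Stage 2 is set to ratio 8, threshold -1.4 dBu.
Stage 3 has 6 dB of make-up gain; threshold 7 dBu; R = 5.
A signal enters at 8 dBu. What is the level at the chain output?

2 dBu

Stage 1: 20 dB above -12 dBu, reduced 20:1 to 1 dB above → -11 dBu; +7 dB make-up → -4 dBu.
Stage 2: -4 dBu is at or below the -1.4 dBu threshold — no compression; output -4 dBu.
Stage 3: below threshold (-4 ≤ 7); passes unchanged; make-up brings it to 2 dBu.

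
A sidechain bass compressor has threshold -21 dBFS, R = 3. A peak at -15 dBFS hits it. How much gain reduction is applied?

4 dB

The signal is 6 dB above threshold.
A 3:1 ratio leaves 2 dB of that excess.
Gain reduction = 6 − 2 = 4 dB.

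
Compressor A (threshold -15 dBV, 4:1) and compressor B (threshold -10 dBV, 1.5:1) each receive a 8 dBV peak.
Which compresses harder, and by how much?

A, by 11.25 dB

A: 23 dB over, compressed to 5.75 dB over, so 17.25 dB of GR.
B: 18 dB over, compressed to 12 dB over, so 6 dB of GR.
Difference: 11.25 dB in favour of A.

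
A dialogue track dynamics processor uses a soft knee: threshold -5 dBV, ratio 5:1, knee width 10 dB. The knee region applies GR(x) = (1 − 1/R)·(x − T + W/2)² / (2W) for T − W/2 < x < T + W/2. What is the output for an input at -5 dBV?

-6 dBV

x − T + W/2 = -5 − (-5) + 5 = 5.
GR = (1 − 1/5) × 5² / 20 = 0.8 × 25 / 20 = 1 dB.
Output = -5 − 1 = -6 dBV.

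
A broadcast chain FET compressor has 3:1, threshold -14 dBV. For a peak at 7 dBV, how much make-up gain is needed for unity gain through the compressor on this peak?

14 dB

Without make-up, output = threshold + overshoot/3 = -14 + 7 = -7 dBV.
Gap to target: 14 dB.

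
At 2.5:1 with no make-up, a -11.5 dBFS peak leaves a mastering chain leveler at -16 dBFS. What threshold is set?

-19 dBFS

Gain reduction = -11.5 − (-16) = 4.5 dB; output overshoot = GR / (R − 1) = 4.5 / 1.5 = 3 dB.
Threshold = output − output overshoot = -16 − 3 = -19 dBFS.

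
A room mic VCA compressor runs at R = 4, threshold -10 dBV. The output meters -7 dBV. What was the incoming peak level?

The compressed level sits -7 − (-10) = 3 dB over threshold.
Before 4:1 compression the overshoot was 3 × 4 = 12 dB, so input = -10 + 12 = 2 dBV.

2 dBV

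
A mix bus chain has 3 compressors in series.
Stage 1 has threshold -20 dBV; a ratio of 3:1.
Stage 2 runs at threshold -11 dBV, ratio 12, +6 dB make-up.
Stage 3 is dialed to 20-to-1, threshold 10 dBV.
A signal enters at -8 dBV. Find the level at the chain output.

Stage 1: overshoot 12 dB → 12/3 = 4 dB → -16 dBV.
Stage 2: -16 dBV is at or below the -11 dBV threshold — no compression; make-up brings it to -10 dBV.
Stage 3: -10 dBV ≤ 10 dBV, so stage 3 doesn't engage; output -10 dBV.

-10 dBV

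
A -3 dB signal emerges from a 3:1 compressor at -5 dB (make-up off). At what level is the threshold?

-6 dB

Gain reduction = -3 − (-5) = 2 dB; output overshoot = GR / (R − 1) = 2 / 2 = 1 dB.
Threshold = output − output overshoot = -5 − 1 = -6 dB.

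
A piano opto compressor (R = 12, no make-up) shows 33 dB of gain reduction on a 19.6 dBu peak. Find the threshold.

-16.4 dBu

Let T be the threshold. Output overshoot = (input overshoot)/R, so -13.4 − T = (19.6 − T)/12.
12·(-13.4 − T) = 19.6 − T → 11·T = -160.8 − 19.6 = -180.4.
T = -180.4/11 = -16.4 dBu.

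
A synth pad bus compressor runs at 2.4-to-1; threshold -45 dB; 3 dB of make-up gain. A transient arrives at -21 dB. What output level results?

Overshoot: -21 − (-45) = 24 dB.
2.4:1 compression reduces that to 24/2.4 = 10 dB over.
Output = -45 + 10 = -35 dB; make-up adds 3 dB, giving -32 dB.

-32 dB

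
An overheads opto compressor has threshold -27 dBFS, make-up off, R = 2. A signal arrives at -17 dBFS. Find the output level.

The input is 10 dB above the -27 dBFS threshold.
2:1 compression reduces that to 10/2 = 5 dB over.
So the level is -27 + 5 = -22 dBFS.

-22 dBFS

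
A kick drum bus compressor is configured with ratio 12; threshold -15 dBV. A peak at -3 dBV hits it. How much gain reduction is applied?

The signal is 12 dB above threshold.
A 12:1 ratio leaves 1 dB of that excess.
GR = overshoot in − overshoot out = 12 − 1 = 11 dB.

11 dB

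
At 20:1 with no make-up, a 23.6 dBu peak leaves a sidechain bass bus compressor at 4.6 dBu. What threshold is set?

3.6 dBu

Input is 20 dB above T (since output overshoot × R = input overshoot: (4.6 − T)·20 = 23.6 − T gives T = 3.6 dBu).
Check: 3.6 + (23.6 − 3.6)/20 = 3.6 + 1 = 4.6 dBu. ✓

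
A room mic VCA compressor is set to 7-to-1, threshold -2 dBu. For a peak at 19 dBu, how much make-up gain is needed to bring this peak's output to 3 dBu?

2 dB

Overshoot 21 dB → 21/7 = 3 dB after compression, so the compressed level is -2 + 3 = 1 dBu.
Make-up = target − compressed = 3 − 1 = 2 dB.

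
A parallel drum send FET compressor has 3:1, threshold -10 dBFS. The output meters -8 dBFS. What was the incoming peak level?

-4 dBFS

Post-compression overshoot = -8 − (-10) = 2 dB.
Before 3:1 compression the overshoot was 2 × 3 = 6 dB, so input = -10 + 6 = -4 dBFS.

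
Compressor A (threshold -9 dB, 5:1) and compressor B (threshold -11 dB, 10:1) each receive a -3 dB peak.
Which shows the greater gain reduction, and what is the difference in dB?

A: 6 dB over, compressed to 1.2 dB over, so 4.8 dB of GR.
B: 8 dB over, compressed to 0.8 dB over, so 7.2 dB of GR.
Difference: 2.4 dB in favour of B.

B, by 2.4 dB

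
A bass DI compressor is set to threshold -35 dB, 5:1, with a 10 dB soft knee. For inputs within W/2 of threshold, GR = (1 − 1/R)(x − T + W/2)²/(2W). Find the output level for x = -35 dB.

-36 dB

x − T + W/2 = -35 − (-35) + 5 = 5.
GR = (1 − 1/5) × 5² / 20 = 0.8 × 25 / 20 = 1 dB.
Output = -35 − 1 = -36 dB.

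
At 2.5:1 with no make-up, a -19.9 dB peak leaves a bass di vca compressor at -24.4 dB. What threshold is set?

-27.4 dB

Input is 7.5 dB above T (since output overshoot × R = input overshoot: (-24.4 − T)·2.5 = -19.9 − T gives T = -27.4 dB).
Check: -27.4 + (-19.9 − (-27.4))/2.5 = -27.4 + 3 = -24.4 dB. ✓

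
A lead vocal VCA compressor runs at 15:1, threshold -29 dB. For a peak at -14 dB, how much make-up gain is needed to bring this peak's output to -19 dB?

9 dB

Without make-up, output = threshold + overshoot/15 = -29 + 1 = -28 dB.
Gap to target: 9 dB.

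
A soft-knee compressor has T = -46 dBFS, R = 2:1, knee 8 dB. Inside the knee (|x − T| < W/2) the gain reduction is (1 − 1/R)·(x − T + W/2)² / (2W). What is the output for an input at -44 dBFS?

x − T + W/2 = -44 − (-46) + 4 = 6.
GR = (1 − 1/2) × 6² / 16 = 0.5 × 36 / 16 = 1.125 dB.
Output = -44 − 1.125 = -45.125 dBFS.

-45.125 dBFS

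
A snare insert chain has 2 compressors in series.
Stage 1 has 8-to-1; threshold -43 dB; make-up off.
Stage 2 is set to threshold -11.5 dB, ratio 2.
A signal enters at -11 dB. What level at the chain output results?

Stage 1: overshoot 32 dB → 32/8 = 4 dB → -39 dB.
Stage 2: below threshold (-39 ≤ -11.5); passes unchanged; output -39 dB.

-39 dB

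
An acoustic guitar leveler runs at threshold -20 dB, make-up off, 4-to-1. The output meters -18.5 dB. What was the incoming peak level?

-14 dB

The compressed level sits -18.5 − (-20) = 1.5 dB over threshold.
Input overshoot = R × output overshoot = 6 dB → input = -20 + 6 = -14 dB.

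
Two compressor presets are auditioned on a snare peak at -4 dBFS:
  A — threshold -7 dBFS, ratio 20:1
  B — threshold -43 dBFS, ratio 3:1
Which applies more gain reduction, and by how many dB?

B, by 23.15 dB

A: GR = 3 − 3/20 = 2.85 dB.
B: GR = 39 − 39/3 = 26 dB.
Difference: 23.15 dB in favour of B.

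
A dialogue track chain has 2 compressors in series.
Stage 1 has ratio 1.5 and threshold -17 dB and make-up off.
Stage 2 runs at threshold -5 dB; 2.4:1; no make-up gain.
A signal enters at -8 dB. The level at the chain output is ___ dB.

Stage 1: overshoot 9 dB → 9/1.5 = 6 dB → -11 dB.
Stage 2: -11 dB is at or below the -5 dB threshold — no compression; output -11 dB.

-11 dB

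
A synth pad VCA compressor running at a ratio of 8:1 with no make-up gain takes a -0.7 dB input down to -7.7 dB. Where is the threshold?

-8.7 dB

Let T be the threshold. Output overshoot = (input overshoot)/R, so -7.7 − T = (-0.7 − T)/8.
8·(-7.7 − T) = -0.7 − T → 7·T = -61.6 − (-0.7) = -60.9.
T = -60.9/7 = -8.7 dB.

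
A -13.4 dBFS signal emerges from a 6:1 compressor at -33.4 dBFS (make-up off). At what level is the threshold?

Let T be the threshold. Output overshoot = (input overshoot)/R, so -33.4 − T = (-13.4 − T)/6.
6·(-33.4 − T) = -13.4 − T → 5·T = -200.4 − (-13.4) = -187.
T = -187/5 = -37.4 dBFS.

-37.4 dBFS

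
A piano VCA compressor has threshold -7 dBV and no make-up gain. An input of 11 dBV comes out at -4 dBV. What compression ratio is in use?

6:1

Input overshoot = 11 − (-7) = 18 dB; output overshoot = -4 − (-7) = 3 dB.
Ratio = 18 / 3 = 6.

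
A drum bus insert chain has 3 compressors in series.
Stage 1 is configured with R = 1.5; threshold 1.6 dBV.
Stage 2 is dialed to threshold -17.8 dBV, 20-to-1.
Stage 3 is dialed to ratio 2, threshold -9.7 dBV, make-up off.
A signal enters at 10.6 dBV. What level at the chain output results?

Stage 1: 10.6 dBV is 9 dB over 1.6 dBV; at 1.5:1 that becomes 6 dB over, giving 7.6 dBV.
Stage 2: 25.4 dB above -17.8 dBV, reduced 20:1 to 1.27 dB above → -16.53 dBV.
Stage 3: -16.53 dBV ≤ -9.7 dBV, so stage 3 doesn't engage; output -16.53 dBV.

-16.53 dBV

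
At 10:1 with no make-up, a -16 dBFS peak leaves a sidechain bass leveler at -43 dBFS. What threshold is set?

-46 dBFS

Gain reduction = -16 − (-43) = 27 dB; output overshoot = GR / (R − 1) = 27 / 9 = 3 dB.
Threshold = output − output overshoot = -43 − 3 = -46 dBFS.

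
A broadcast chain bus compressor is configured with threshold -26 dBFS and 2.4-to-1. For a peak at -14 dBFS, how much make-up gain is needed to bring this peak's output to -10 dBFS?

11 dB

The peak compresses to -26 + 12/2.4 = -21 dBFS.
To reach -10 dBFS requires -10 − (-21) = 11 dB of make-up.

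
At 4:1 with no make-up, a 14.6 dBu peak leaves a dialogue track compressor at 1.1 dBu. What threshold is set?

-3.4 dBu

Gain reduction = 14.6 − 1.1 = 13.5 dB; output overshoot = GR / (R − 1) = 13.5 / 3 = 4.5 dB.
Threshold = output − output overshoot = 1.1 − 4.5 = -3.4 dBu.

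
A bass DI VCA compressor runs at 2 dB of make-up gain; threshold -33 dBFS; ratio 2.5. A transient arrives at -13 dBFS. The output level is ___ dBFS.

Overshoot: -13 − (-33) = 20 dB.
2.5:1 compression reduces that to 20/2.5 = 8 dB over.
So the level is -33 + 8 = -25 dBFS; make-up adds 2 dB, giving -23 dBFS.

-23 dBFS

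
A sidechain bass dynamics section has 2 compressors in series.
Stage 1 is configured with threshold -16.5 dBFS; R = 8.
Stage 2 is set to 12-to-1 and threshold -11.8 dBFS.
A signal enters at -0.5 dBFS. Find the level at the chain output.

Stage 1: overshoot 16 dB → 16/8 = 2 dB → -14.5 dBFS.
Stage 2: -14.5 dBFS ≤ -11.8 dBFS, so stage 2 doesn't engage; output -14.5 dBFS.

-14.5 dBFS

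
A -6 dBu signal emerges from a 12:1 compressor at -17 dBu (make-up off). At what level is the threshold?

-18 dBu

Let T be the threshold. Output overshoot = (input overshoot)/R, so -17 − T = (-6 − T)/12.
12·(-17 − T) = -6 − T → 11·T = -204 − (-6) = -198.
T = -198/11 = -18 dBu.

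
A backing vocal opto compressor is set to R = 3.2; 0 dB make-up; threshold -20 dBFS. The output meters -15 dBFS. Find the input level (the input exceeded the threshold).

Post-compression overshoot = -15 − (-20) = 5 dB.
Undo the ratio: input overshoot = 5 × 3.2 = 16 dB, giving input = -4 dBFS.

-4 dBFS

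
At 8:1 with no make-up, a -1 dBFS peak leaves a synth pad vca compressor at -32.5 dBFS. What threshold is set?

-37 dBFS

Let T be the threshold. Output overshoot = (input overshoot)/R, so -32.5 − T = (-1 − T)/8.
8·(-32.5 − T) = -1 − T → 7·T = -260 − (-1) = -259.
T = -259/7 = -37 dBFS.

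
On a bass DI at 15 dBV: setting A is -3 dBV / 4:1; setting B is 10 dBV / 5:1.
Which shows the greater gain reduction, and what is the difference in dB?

A: GR = 18 − 18/4 = 13.5 dB.
B: GR = 5 − 5/5 = 4 dB.
Difference: 9.5 dB in favour of A.

A, by 9.5 dB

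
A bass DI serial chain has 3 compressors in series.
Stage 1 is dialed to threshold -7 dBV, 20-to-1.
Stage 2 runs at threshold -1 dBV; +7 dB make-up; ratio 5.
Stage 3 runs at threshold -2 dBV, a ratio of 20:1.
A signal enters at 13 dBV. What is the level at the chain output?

Stage 1: 13 dBV is 20 dB over -7 dBV; at 20:1 that becomes 1 dB over, giving -6 dBV.
Stage 2: below threshold (-6 ≤ -1); passes unchanged; make-up brings it to 1 dBV.
Stage 3: 1 dBV is 3 dB over -2 dBV; at 20:1 that becomes 0.15 dB over, giving -1.85 dBV.

-1.85 dBV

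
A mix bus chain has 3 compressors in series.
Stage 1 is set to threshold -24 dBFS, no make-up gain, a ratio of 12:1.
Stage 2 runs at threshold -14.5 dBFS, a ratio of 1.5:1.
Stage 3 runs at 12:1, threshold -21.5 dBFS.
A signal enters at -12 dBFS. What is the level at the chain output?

Stage 1: overshoot 12 dB → 12/12 = 1 dB → -23 dBFS.
Stage 2: -23 dBFS is at or below the -14.5 dBFS threshold — no compression; output -23 dBFS.
Stage 3: below threshold (-23 ≤ -21.5); passes unchanged; output -23 dBFS.

-23 dBFS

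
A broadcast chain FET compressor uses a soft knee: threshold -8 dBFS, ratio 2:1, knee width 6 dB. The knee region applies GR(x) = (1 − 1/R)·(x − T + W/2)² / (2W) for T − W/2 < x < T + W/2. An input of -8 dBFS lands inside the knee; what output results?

-8.375 dBFS

x − T + W/2 = -8 − (-8) + 3 = 3.
GR = (1 − 1/2) × 3² / 12 = 0.5 × 9 / 12 = 0.375 dB.
Output = -8 − 0.375 = -8.375 dBFS.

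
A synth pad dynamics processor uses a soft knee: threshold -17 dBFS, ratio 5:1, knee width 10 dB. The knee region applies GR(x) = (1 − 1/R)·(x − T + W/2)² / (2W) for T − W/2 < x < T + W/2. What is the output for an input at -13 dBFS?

x − T + W/2 = -13 − (-17) + 5 = 9.
GR = (1 − 1/5) × 9² / 20 = 0.8 × 81 / 20 = 3.24 dB.
Output = -13 − 3.24 = -16.24 dBFS.

-16.24 dBFS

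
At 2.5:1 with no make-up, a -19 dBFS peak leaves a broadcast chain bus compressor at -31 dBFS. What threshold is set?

Let T be the threshold. Output overshoot = (input overshoot)/R, so -31 − T = (-19 − T)/2.5.
2.5·(-31 − T) = -19 − T → 1.5·T = -77.5 − (-19) = -58.5.
T = -58.5/1.5 = -39 dBFS.

-39 dBFS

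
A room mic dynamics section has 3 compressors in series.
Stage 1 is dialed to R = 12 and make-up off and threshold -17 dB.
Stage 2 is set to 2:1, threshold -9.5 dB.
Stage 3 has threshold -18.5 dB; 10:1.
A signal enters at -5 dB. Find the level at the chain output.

Stage 1: overshoot 12 dB → 12/12 = 1 dB → -16 dB.
Stage 2: below threshold (-16 ≤ -9.5); passes unchanged; output -16 dB.
Stage 3: 2.5 dB above -18.5 dB, reduced 10:1 to 0.25 dB above → -18.25 dB.

-18.25 dB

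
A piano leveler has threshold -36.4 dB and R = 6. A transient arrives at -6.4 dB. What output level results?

Overshoot: -6.4 − (-36.4) = 30 dB.
At 6:1 the overshoot is divided by 6, leaving 5 dB above threshold.
Output = -36.4 + 5 = -31.4 dB.

-31.4 dB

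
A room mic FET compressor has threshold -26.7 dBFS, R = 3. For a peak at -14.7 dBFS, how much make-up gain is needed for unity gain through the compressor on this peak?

Overshoot 12 dB → 12/3 = 4 dB after compression, so the compressed level is -26.7 + 4 = -22.7 dBFS.
Make-up = target − compressed = -14.7 − (-22.7) = 8 dB.

8 dB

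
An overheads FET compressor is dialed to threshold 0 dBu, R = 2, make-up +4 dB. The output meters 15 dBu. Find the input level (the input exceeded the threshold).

Remove make-up: 15 − 4 = 11 dBu.
Post-compression overshoot = 11 − 0 = 11 dB.
Input overshoot = R × output overshoot = 22 dB → input = 0 + 22 = 22 dBu.

22 dBu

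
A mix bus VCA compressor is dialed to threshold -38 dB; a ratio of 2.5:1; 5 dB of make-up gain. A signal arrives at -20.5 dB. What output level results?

-26 dB

-20.5 dB sits 17.5 dB over threshold.
2.5:1 compression reduces that to 17.5/2.5 = 7 dB over.
So the level is -38 + 7 = -31 dB; make-up adds 5 dB, giving -26 dB.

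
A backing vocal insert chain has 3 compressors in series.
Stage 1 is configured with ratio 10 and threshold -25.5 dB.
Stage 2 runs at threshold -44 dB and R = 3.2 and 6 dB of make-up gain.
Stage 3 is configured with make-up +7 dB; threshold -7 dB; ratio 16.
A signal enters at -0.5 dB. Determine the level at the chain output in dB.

Stage 1: overshoot 25 dB → 25/10 = 2.5 dB → -23 dB.
Stage 2: overshoot 21 dB → 21/3.2 = 6.5625 dB → -37.4375 dB; +6 dB make-up → -31.4375 dB.
Stage 3: below threshold (-31.4375 ≤ -7); passes unchanged; make-up brings it to -24.4375 dB.

-24.4375 dB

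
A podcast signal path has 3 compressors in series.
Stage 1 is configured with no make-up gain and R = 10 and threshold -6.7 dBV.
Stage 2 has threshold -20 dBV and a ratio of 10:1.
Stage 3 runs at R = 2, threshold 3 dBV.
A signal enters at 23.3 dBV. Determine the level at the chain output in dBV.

Stage 1: 23.3 dBV is 30 dB over -6.7 dBV; at 10:1 that becomes 3 dB over, giving -3.7 dBV.
Stage 2: 16.3 dB above -20 dBV, reduced 10:1 to 1.63 dB above → -18.37 dBV.
Stage 3: below threshold (-18.37 ≤ 3); passes unchanged; output -18.37 dBV.

-18.37 dBV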